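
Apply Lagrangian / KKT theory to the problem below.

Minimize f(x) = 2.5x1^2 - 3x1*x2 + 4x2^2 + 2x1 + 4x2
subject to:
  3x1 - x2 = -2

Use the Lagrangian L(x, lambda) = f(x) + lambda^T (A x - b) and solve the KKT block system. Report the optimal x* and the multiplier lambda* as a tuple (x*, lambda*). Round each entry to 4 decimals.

Form the Lagrangian:
  L(x, lambda) = (1/2) x^T Q x + c^T x + lambda^T (A x - b)
Stationarity (grad_x L = 0): Q x + c + A^T lambda = 0.
Primal feasibility: A x = b.

This gives the KKT block system:
  [ Q   A^T ] [ x     ]   [-c ]
  [ A    0  ] [ lambda ] = [ b ]

Solving the linear system:
  x*      = (-0.9492, -0.8475)
  lambda* = (0.0678)
  f(x*)   = -2.5763

x* = (-0.9492, -0.8475), lambda* = (0.0678)


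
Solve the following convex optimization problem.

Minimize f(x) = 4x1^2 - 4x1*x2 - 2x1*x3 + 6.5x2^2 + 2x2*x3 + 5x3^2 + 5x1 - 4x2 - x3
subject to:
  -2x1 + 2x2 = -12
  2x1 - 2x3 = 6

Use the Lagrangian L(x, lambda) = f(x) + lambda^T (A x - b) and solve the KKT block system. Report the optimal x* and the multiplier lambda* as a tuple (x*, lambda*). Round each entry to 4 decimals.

Form the Lagrangian:
  L(x, lambda) = (1/2) x^T Q x + c^T x + lambda^T (A x - b)
Stationarity (grad_x L = 0): Q x + c + A^T lambda = 0.
Primal feasibility: A x = b.

This gives the KKT block system:
  [ Q   A^T ] [ x     ]   [-c ]
  [ A    0  ] [ lambda ] = [ b ]

Solving the linear system:
  x*      = (4.1739, -1.8261, 1.1739)
  lambda* = (21.0435, -0.6304)
  f(x*)   = 141.6522

x* = (4.1739, -1.8261, 1.1739), lambda* = (21.0435, -0.6304)


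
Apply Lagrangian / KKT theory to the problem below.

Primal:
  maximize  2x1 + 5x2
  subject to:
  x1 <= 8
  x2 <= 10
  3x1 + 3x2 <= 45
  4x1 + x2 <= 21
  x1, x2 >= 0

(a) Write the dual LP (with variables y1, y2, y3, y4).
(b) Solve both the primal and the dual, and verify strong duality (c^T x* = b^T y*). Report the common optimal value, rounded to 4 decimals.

The standard primal-dual pair for 'max c^T x s.t. A x <= b, x >= 0' is:
  Dual:  min b^T y  s.t.  A^T y >= c,  y >= 0.

So the dual LP is:
  minimize  8y1 + 10y2 + 45y3 + 21y4
  subject to:
    y1 + 3y3 + 4y4 >= 2
    y2 + 3y3 + y4 >= 5
    y1, y2, y3, y4 >= 0

Solving the primal: x* = (2.75, 10).
  primal value c^T x* = 55.5.
Solving the dual: y* = (0, 4.5, 0, 0.5).
  dual value b^T y* = 55.5.
Strong duality: c^T x* = b^T y*. Confirmed.

55.5


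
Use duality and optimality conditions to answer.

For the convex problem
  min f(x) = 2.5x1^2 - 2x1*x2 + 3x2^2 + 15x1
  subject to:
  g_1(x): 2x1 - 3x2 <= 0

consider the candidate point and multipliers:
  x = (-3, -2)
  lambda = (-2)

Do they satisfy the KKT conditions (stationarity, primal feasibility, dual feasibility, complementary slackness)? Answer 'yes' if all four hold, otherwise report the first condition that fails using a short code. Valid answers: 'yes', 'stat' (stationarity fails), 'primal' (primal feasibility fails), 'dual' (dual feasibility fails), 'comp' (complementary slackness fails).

Gradient of f: grad f(x) = Q x + c = (4, -6)
Constraint values g_i(x) = a_i^T x - b_i:
  g_1((-3, -2)) = 0
Stationarity residual: grad f(x) + sum_i lambda_i a_i = (0, 0)
  -> stationarity OK
Primal feasibility (all g_i <= 0): OK
Dual feasibility (all lambda_i >= 0): FAILS
Complementary slackness (lambda_i * g_i(x) = 0 for all i): OK

Verdict: the first failing condition is dual_feasibility -> dual.

dual


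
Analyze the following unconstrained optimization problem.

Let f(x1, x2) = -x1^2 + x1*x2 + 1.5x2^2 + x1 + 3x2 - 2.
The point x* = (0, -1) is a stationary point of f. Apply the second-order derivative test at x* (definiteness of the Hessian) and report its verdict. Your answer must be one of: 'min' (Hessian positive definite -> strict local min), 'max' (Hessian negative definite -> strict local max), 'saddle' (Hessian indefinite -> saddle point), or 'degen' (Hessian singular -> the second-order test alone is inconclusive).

Compute the Hessian H = grad^2 f:
  H = [[-2, 1], [1, 3]]
Verify stationarity: grad f(x*) = H x* + g = (0, 0).
Eigenvalues of H: -2.1926, 3.1926.
Eigenvalues have mixed signs, so H is indefinite -> x* is a saddle point.

saddle


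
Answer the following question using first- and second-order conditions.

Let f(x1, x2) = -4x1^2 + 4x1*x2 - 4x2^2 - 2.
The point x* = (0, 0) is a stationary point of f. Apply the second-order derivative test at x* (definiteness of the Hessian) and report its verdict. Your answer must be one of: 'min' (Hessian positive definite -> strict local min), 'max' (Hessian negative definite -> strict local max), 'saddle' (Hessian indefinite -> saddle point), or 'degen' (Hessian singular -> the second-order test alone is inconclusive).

Compute the Hessian H = grad^2 f:
  H = [[-8, 4], [4, -8]]
Verify stationarity: grad f(x*) = H x* + g = (0, 0).
Eigenvalues of H: -12, -4.
Both eigenvalues < 0, so H is negative definite -> x* is a strict local max.

max


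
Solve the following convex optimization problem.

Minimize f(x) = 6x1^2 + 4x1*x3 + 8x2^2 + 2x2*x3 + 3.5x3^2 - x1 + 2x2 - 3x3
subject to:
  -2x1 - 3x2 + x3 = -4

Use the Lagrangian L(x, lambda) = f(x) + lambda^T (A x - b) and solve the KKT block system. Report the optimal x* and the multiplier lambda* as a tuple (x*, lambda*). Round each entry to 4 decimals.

Form the Lagrangian:
  L(x, lambda) = (1/2) x^T Q x + c^T x + lambda^T (A x - b)
Stationarity (grad_x L = 0): Q x + c + A^T lambda = 0.
Primal feasibility: A x = b.

This gives the KKT block system:
  [ Q   A^T ] [ x     ]   [-c ]
  [ A    0  ] [ lambda ] = [ b ]

Solving the linear system:
  x*      = (0.8355, 0.5554, -0.6628)
  lambda* = (3.1871)
  f(x*)   = 7.5061

x* = (0.8355, 0.5554, -0.6628), lambda* = (3.1871)


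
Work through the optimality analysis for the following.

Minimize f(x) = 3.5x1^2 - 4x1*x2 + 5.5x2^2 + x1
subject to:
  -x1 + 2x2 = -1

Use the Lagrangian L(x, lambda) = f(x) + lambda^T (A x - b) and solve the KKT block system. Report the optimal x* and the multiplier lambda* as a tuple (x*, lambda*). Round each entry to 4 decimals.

Form the Lagrangian:
  L(x, lambda) = (1/2) x^T Q x + c^T x + lambda^T (A x - b)
Stationarity (grad_x L = 0): Q x + c + A^T lambda = 0.
Primal feasibility: A x = b.

This gives the KKT block system:
  [ Q   A^T ] [ x     ]   [-c ]
  [ A    0  ] [ lambda ] = [ b ]

Solving the linear system:
  x*      = (-0.0435, -0.5217)
  lambda* = (2.7826)
  f(x*)   = 1.3696

x* = (-0.0435, -0.5217), lambda* = (2.7826)


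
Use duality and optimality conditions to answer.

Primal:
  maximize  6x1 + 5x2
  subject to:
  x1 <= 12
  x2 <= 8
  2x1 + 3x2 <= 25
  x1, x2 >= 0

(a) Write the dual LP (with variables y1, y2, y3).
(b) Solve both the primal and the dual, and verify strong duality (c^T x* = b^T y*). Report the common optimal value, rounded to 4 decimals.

The standard primal-dual pair for 'max c^T x s.t. A x <= b, x >= 0' is:
  Dual:  min b^T y  s.t.  A^T y >= c,  y >= 0.

So the dual LP is:
  minimize  12y1 + 8y2 + 25y3
  subject to:
    y1 + 2y3 >= 6
    y2 + 3y3 >= 5
    y1, y2, y3 >= 0

Solving the primal: x* = (12, 0.3333).
  primal value c^T x* = 73.6667.
Solving the dual: y* = (2.6667, 0, 1.6667).
  dual value b^T y* = 73.6667.
Strong duality: c^T x* = b^T y*. Confirmed.

73.6667


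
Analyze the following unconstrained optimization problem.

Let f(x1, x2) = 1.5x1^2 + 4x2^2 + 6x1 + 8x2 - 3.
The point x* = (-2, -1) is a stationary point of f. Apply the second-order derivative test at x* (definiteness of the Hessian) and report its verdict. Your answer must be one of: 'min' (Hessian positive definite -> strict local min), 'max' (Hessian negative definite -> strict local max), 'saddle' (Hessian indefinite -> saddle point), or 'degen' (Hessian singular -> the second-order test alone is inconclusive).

Compute the Hessian H = grad^2 f:
  H = [[3, 0], [0, 8]]
Verify stationarity: grad f(x*) = H x* + g = (0, 0).
Eigenvalues of H: 3, 8.
Both eigenvalues > 0, so H is positive definite -> x* is a strict local min.

min


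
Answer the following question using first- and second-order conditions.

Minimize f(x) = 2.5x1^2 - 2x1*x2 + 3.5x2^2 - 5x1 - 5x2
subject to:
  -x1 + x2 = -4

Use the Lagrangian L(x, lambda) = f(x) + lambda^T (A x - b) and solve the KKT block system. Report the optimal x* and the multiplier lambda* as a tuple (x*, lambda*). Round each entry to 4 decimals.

Form the Lagrangian:
  L(x, lambda) = (1/2) x^T Q x + c^T x + lambda^T (A x - b)
Stationarity (grad_x L = 0): Q x + c + A^T lambda = 0.
Primal feasibility: A x = b.

This gives the KKT block system:
  [ Q   A^T ] [ x     ]   [-c ]
  [ A    0  ] [ lambda ] = [ b ]

Solving the linear system:
  x*      = (3.75, -0.25)
  lambda* = (14.25)
  f(x*)   = 19.75

x* = (3.75, -0.25), lambda* = (14.25)


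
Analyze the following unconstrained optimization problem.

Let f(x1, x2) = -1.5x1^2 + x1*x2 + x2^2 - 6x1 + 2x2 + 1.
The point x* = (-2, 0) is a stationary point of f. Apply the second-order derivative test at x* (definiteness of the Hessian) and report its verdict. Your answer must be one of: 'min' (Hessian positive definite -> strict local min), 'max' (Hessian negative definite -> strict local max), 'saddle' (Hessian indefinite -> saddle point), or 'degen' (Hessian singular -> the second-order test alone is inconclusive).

Compute the Hessian H = grad^2 f:
  H = [[-3, 1], [1, 2]]
Verify stationarity: grad f(x*) = H x* + g = (0, 0).
Eigenvalues of H: -3.1926, 2.1926.
Eigenvalues have mixed signs, so H is indefinite -> x* is a saddle point.

saddle


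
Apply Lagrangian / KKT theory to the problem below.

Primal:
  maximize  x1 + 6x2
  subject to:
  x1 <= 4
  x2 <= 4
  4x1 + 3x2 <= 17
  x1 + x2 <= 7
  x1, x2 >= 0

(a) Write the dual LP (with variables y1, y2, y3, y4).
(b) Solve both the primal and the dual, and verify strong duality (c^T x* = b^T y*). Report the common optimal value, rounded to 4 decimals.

The standard primal-dual pair for 'max c^T x s.t. A x <= b, x >= 0' is:
  Dual:  min b^T y  s.t.  A^T y >= c,  y >= 0.

So the dual LP is:
  minimize  4y1 + 4y2 + 17y3 + 7y4
  subject to:
    y1 + 4y3 + y4 >= 1
    y2 + 3y3 + y4 >= 6
    y1, y2, y3, y4 >= 0

Solving the primal: x* = (1.25, 4).
  primal value c^T x* = 25.25.
Solving the dual: y* = (0, 5.25, 0.25, 0).
  dual value b^T y* = 25.25.
Strong duality: c^T x* = b^T y*. Confirmed.

25.25


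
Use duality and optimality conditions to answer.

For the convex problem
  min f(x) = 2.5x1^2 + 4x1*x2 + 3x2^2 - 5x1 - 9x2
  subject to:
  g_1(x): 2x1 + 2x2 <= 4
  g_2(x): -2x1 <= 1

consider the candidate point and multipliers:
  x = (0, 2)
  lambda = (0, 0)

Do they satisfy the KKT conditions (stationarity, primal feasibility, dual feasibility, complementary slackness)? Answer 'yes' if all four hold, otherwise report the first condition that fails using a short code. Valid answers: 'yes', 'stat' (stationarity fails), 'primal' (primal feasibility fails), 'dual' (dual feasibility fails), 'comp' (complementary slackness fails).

Gradient of f: grad f(x) = Q x + c = (3, 3)
Constraint values g_i(x) = a_i^T x - b_i:
  g_1((0, 2)) = 0
  g_2((0, 2)) = -1
Stationarity residual: grad f(x) + sum_i lambda_i a_i = (3, 3)
  -> stationarity FAILS
Primal feasibility (all g_i <= 0): OK
Dual feasibility (all lambda_i >= 0): OK
Complementary slackness (lambda_i * g_i(x) = 0 for all i): OK

Verdict: the first failing condition is stationarity -> stat.

stat


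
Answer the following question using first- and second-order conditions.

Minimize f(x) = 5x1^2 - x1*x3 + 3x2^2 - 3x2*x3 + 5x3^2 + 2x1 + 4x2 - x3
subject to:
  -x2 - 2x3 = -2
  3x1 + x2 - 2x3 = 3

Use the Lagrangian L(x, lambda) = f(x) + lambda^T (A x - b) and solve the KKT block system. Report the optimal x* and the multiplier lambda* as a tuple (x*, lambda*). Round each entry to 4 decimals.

Form the Lagrangian:
  L(x, lambda) = (1/2) x^T Q x + c^T x + lambda^T (A x - b)
Stationarity (grad_x L = 0): Q x + c + A^T lambda = 0.
Primal feasibility: A x = b.

This gives the KKT block system:
  [ Q   A^T ] [ x     ]   [-c ]
  [ A    0  ] [ lambda ] = [ b ]

Solving the linear system:
  x*      = (1.0364, 0.9455, 0.5273)
  lambda* = (4.1455, -3.9455)
  f(x*)   = 12.7273

x* = (1.0364, 0.9455, 0.5273), lambda* = (4.1455, -3.9455)


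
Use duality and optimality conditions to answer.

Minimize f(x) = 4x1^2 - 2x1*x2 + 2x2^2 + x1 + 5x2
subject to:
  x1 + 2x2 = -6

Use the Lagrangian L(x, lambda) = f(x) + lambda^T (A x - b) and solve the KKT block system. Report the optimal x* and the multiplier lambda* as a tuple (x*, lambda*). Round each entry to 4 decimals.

Form the Lagrangian:
  L(x, lambda) = (1/2) x^T Q x + c^T x + lambda^T (A x - b)
Stationarity (grad_x L = 0): Q x + c + A^T lambda = 0.
Primal feasibility: A x = b.

This gives the KKT block system:
  [ Q   A^T ] [ x     ]   [-c ]
  [ A    0  ] [ lambda ] = [ b ]

Solving the linear system:
  x*      = (-0.9545, -2.5227)
  lambda* = (1.5909)
  f(x*)   = -2.0114

x* = (-0.9545, -2.5227), lambda* = (1.5909)


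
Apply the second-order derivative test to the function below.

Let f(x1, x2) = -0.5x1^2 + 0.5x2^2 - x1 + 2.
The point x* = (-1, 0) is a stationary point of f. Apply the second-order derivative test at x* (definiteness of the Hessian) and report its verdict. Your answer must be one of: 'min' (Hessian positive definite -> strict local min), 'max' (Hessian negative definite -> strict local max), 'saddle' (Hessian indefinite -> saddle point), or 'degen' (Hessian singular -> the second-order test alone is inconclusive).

Compute the Hessian H = grad^2 f:
  H = [[-1, 0], [0, 1]]
Verify stationarity: grad f(x*) = H x* + g = (0, 0).
Eigenvalues of H: -1, 1.
Eigenvalues have mixed signs, so H is indefinite -> x* is a saddle point.

saddle


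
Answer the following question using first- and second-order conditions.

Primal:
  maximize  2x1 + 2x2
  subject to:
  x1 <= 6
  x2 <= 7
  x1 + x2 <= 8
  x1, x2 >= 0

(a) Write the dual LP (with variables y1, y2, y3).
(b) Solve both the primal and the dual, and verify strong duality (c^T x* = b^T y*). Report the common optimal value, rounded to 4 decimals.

The standard primal-dual pair for 'max c^T x s.t. A x <= b, x >= 0' is:
  Dual:  min b^T y  s.t.  A^T y >= c,  y >= 0.

So the dual LP is:
  minimize  6y1 + 7y2 + 8y3
  subject to:
    y1 + y3 >= 2
    y2 + y3 >= 2
    y1, y2, y3 >= 0

Solving the primal: x* = (1, 7).
  primal value c^T x* = 16.
Solving the dual: y* = (0, 0, 2).
  dual value b^T y* = 16.
Strong duality: c^T x* = b^T y*. Confirmed.

16


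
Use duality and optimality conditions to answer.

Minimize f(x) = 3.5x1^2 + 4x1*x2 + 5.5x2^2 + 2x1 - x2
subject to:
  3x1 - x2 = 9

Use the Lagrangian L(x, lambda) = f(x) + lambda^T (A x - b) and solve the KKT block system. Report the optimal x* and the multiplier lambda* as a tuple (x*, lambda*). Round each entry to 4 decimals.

Form the Lagrangian:
  L(x, lambda) = (1/2) x^T Q x + c^T x + lambda^T (A x - b)
Stationarity (grad_x L = 0): Q x + c + A^T lambda = 0.
Primal feasibility: A x = b.

This gives the KKT block system:
  [ Q   A^T ] [ x     ]   [-c ]
  [ A    0  ] [ lambda ] = [ b ]

Solving the linear system:
  x*      = (2.5692, -1.2923)
  lambda* = (-4.9385)
  f(x*)   = 25.4385

x* = (2.5692, -1.2923), lambda* = (-4.9385)


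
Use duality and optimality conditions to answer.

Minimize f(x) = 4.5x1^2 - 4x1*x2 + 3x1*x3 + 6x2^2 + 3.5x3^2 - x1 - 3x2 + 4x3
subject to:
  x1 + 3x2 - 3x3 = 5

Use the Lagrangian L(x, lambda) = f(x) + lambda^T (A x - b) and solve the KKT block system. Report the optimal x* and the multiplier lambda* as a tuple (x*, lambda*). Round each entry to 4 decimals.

Form the Lagrangian:
  L(x, lambda) = (1/2) x^T Q x + c^T x + lambda^T (A x - b)
Stationarity (grad_x L = 0): Q x + c + A^T lambda = 0.
Primal feasibility: A x = b.

This gives the KKT block system:
  [ Q   A^T ] [ x     ]   [-c ]
  [ A    0  ] [ lambda ] = [ b ]

Solving the linear system:
  x*      = (0.6682, 0.5145, -0.9294)
  lambda* = (-0.1672)
  f(x*)   = -2.5468

x* = (0.6682, 0.5145, -0.9294), lambda* = (-0.1672)


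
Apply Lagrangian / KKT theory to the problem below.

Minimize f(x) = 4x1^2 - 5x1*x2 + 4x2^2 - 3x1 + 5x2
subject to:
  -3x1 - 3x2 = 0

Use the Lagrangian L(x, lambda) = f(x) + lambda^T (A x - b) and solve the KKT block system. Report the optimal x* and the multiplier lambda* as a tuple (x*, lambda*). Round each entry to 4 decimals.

Form the Lagrangian:
  L(x, lambda) = (1/2) x^T Q x + c^T x + lambda^T (A x - b)
Stationarity (grad_x L = 0): Q x + c + A^T lambda = 0.
Primal feasibility: A x = b.

This gives the KKT block system:
  [ Q   A^T ] [ x     ]   [-c ]
  [ A    0  ] [ lambda ] = [ b ]

Solving the linear system:
  x*      = (0.3077, -0.3077)
  lambda* = (0.3333)
  f(x*)   = -1.2308

x* = (0.3077, -0.3077), lambda* = (0.3333)


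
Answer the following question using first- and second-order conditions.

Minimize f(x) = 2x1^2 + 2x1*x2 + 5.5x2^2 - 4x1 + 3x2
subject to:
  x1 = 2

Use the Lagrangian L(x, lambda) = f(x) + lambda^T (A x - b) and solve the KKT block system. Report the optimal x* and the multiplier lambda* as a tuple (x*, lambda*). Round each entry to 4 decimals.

Form the Lagrangian:
  L(x, lambda) = (1/2) x^T Q x + c^T x + lambda^T (A x - b)
Stationarity (grad_x L = 0): Q x + c + A^T lambda = 0.
Primal feasibility: A x = b.

This gives the KKT block system:
  [ Q   A^T ] [ x     ]   [-c ]
  [ A    0  ] [ lambda ] = [ b ]

Solving the linear system:
  x*      = (2, -0.6364)
  lambda* = (-2.7273)
  f(x*)   = -2.2273

x* = (2, -0.6364), lambda* = (-2.7273)


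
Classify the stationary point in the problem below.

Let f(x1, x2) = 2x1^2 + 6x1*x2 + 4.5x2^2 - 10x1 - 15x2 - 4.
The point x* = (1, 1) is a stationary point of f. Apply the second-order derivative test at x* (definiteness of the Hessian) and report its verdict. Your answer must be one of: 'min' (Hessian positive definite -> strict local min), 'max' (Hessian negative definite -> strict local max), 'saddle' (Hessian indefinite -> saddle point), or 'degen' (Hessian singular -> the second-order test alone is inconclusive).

Compute the Hessian H = grad^2 f:
  H = [[4, 6], [6, 9]]
Verify stationarity: grad f(x*) = H x* + g = (0, 0).
Eigenvalues of H: 0, 13.
H has a zero eigenvalue (singular; positive semidefinite but not definite), so H is neither positive definite, negative definite, nor indefinite. The second-order test alone is inconclusive -> degen.
(Indeed, f is constant along the null direction of H through x*, so x* is not a strict local extremum.)

degen


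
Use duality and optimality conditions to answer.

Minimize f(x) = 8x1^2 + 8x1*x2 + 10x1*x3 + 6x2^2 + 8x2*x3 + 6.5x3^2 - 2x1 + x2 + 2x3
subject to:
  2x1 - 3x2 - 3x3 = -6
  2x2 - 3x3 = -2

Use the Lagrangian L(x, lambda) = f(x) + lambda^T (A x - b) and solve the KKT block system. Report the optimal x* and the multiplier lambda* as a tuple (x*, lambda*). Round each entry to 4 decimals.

Form the Lagrangian:
  L(x, lambda) = (1/2) x^T Q x + c^T x + lambda^T (A x - b)
Stationarity (grad_x L = 0): Q x + c + A^T lambda = 0.
Primal feasibility: A x = b.

This gives the KKT block system:
  [ Q   A^T ] [ x     ]   [-c ]
  [ A    0  ] [ lambda ] = [ b ]

Solving the linear system:
  x*      = (-0.9565, 0.4174, 0.9449)
  lambda* = (2.2577, 0.4284)
  f(x*)   = 9.3117

x* = (-0.9565, 0.4174, 0.9449), lambda* = (2.2577, 0.4284)


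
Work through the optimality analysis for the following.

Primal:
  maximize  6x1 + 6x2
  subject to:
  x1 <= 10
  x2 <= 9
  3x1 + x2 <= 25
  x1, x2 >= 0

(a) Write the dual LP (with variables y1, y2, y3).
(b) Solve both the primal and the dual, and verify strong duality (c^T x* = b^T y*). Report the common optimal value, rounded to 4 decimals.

The standard primal-dual pair for 'max c^T x s.t. A x <= b, x >= 0' is:
  Dual:  min b^T y  s.t.  A^T y >= c,  y >= 0.

So the dual LP is:
  minimize  10y1 + 9y2 + 25y3
  subject to:
    y1 + 3y3 >= 6
    y2 + y3 >= 6
    y1, y2, y3 >= 0

Solving the primal: x* = (5.3333, 9).
  primal value c^T x* = 86.
Solving the dual: y* = (0, 4, 2).
  dual value b^T y* = 86.
Strong duality: c^T x* = b^T y*. Confirmed.

86


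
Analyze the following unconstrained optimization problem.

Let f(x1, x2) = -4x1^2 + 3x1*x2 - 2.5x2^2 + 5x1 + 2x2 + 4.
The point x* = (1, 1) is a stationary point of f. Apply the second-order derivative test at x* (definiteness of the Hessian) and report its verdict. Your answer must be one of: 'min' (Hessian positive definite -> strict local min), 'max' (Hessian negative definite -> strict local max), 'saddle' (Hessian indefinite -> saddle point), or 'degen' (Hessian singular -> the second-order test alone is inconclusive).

Compute the Hessian H = grad^2 f:
  H = [[-8, 3], [3, -5]]
Verify stationarity: grad f(x*) = H x* + g = (0, 0).
Eigenvalues of H: -9.8541, -3.1459.
Both eigenvalues < 0, so H is negative definite -> x* is a strict local max.

max


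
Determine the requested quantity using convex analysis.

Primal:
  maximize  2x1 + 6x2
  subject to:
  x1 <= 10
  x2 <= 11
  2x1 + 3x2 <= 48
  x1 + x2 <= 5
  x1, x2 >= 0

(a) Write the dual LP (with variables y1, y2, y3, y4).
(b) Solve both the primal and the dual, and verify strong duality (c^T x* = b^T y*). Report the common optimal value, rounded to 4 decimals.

The standard primal-dual pair for 'max c^T x s.t. A x <= b, x >= 0' is:
  Dual:  min b^T y  s.t.  A^T y >= c,  y >= 0.

So the dual LP is:
  minimize  10y1 + 11y2 + 48y3 + 5y4
  subject to:
    y1 + 2y3 + y4 >= 2
    y2 + 3y3 + y4 >= 6
    y1, y2, y3, y4 >= 0

Solving the primal: x* = (0, 5).
  primal value c^T x* = 30.
Solving the dual: y* = (0, 0, 0, 6).
  dual value b^T y* = 30.
Strong duality: c^T x* = b^T y*. Confirmed.

30


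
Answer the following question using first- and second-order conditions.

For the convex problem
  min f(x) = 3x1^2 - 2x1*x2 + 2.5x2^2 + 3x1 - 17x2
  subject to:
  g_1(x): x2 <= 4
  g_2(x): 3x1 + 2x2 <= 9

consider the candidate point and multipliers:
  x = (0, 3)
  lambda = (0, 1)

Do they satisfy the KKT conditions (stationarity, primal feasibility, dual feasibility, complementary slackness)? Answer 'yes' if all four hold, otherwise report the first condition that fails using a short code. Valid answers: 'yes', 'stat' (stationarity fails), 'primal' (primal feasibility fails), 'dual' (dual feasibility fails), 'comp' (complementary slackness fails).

Gradient of f: grad f(x) = Q x + c = (-3, -2)
Constraint values g_i(x) = a_i^T x - b_i:
  g_1((0, 3)) = -1
  g_2((0, 3)) = -3
Stationarity residual: grad f(x) + sum_i lambda_i a_i = (0, 0)
  -> stationarity OK
Primal feasibility (all g_i <= 0): OK
Dual feasibility (all lambda_i >= 0): OK
Complementary slackness (lambda_i * g_i(x) = 0 for all i): FAILS

Verdict: the first failing condition is complementary_slackness -> comp.

comp


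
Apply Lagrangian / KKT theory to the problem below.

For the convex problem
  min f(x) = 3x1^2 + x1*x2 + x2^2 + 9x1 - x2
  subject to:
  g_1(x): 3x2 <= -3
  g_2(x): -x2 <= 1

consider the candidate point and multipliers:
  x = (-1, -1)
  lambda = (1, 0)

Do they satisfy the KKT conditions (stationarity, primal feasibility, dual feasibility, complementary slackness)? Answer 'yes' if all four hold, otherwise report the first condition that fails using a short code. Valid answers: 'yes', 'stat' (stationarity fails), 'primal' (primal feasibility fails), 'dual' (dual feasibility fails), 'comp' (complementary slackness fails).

Gradient of f: grad f(x) = Q x + c = (2, -4)
Constraint values g_i(x) = a_i^T x - b_i:
  g_1((-1, -1)) = 0
  g_2((-1, -1)) = 0
Stationarity residual: grad f(x) + sum_i lambda_i a_i = (2, -1)
  -> stationarity FAILS
Primal feasibility (all g_i <= 0): OK
Dual feasibility (all lambda_i >= 0): OK
Complementary slackness (lambda_i * g_i(x) = 0 for all i): OK

Verdict: the first failing condition is stationarity -> stat.

stat


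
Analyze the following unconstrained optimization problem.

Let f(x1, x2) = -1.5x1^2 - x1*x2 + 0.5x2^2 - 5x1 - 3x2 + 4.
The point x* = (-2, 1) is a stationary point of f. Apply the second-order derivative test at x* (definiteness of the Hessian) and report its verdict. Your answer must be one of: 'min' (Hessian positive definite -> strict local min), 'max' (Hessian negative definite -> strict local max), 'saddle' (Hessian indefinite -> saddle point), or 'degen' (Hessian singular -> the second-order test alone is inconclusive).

Compute the Hessian H = grad^2 f:
  H = [[-3, -1], [-1, 1]]
Verify stationarity: grad f(x*) = H x* + g = (0, 0).
Eigenvalues of H: -3.2361, 1.2361.
Eigenvalues have mixed signs, so H is indefinite -> x* is a saddle point.

saddle


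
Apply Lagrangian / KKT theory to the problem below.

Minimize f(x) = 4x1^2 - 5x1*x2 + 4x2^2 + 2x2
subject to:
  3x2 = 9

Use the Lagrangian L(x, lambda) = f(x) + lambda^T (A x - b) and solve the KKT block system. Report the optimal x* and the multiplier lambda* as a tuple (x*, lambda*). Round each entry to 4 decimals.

Form the Lagrangian:
  L(x, lambda) = (1/2) x^T Q x + c^T x + lambda^T (A x - b)
Stationarity (grad_x L = 0): Q x + c + A^T lambda = 0.
Primal feasibility: A x = b.

This gives the KKT block system:
  [ Q   A^T ] [ x     ]   [-c ]
  [ A    0  ] [ lambda ] = [ b ]

Solving the linear system:
  x*      = (1.875, 3)
  lambda* = (-5.5417)
  f(x*)   = 27.9375

x* = (1.875, 3), lambda* = (-5.5417)


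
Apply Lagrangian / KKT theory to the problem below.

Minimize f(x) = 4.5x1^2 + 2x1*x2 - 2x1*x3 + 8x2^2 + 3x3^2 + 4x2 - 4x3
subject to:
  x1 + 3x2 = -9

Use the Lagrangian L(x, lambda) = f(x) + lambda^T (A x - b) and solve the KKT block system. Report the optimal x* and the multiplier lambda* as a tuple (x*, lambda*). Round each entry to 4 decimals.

Form the Lagrangian:
  L(x, lambda) = (1/2) x^T Q x + c^T x + lambda^T (A x - b)
Stationarity (grad_x L = 0): Q x + c + A^T lambda = 0.
Primal feasibility: A x = b.

This gives the KKT block system:
  [ Q   A^T ] [ x     ]   [-c ]
  [ A    0  ] [ lambda ] = [ b ]

Solving the linear system:
  x*      = (-0.8354, -2.7215, 0.3882)
  lambda* = (13.7384)
  f(x*)   = 55.6034

x* = (-0.8354, -2.7215, 0.3882), lambda* = (13.7384)


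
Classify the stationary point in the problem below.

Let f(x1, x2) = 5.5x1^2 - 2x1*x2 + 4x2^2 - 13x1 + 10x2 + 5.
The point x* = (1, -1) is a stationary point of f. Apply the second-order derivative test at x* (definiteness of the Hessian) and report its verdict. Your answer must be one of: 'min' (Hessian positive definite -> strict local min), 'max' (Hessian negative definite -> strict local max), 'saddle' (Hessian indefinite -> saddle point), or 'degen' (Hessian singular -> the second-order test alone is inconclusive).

Compute the Hessian H = grad^2 f:
  H = [[11, -2], [-2, 8]]
Verify stationarity: grad f(x*) = H x* + g = (0, 0).
Eigenvalues of H: 7, 12.
Both eigenvalues > 0, so H is positive definite -> x* is a strict local min.

min


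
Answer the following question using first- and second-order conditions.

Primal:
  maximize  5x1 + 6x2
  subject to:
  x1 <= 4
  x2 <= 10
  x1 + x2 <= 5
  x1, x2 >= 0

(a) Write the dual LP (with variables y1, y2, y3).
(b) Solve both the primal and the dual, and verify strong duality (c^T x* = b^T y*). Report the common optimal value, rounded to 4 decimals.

The standard primal-dual pair for 'max c^T x s.t. A x <= b, x >= 0' is:
  Dual:  min b^T y  s.t.  A^T y >= c,  y >= 0.

So the dual LP is:
  minimize  4y1 + 10y2 + 5y3
  subject to:
    y1 + y3 >= 5
    y2 + y3 >= 6
    y1, y2, y3 >= 0

Solving the primal: x* = (0, 5).
  primal value c^T x* = 30.
Solving the dual: y* = (0, 0, 6).
  dual value b^T y* = 30.
Strong duality: c^T x* = b^T y*. Confirmed.

30


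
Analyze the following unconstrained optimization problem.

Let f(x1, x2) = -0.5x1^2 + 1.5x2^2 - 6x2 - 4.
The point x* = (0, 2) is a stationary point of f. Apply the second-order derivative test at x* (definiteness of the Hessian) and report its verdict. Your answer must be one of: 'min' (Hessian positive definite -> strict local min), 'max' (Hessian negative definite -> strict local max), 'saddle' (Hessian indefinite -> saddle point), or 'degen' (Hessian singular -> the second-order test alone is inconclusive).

Compute the Hessian H = grad^2 f:
  H = [[-1, 0], [0, 3]]
Verify stationarity: grad f(x*) = H x* + g = (0, 0).
Eigenvalues of H: -1, 3.
Eigenvalues have mixed signs, so H is indefinite -> x* is a saddle point.

saddle


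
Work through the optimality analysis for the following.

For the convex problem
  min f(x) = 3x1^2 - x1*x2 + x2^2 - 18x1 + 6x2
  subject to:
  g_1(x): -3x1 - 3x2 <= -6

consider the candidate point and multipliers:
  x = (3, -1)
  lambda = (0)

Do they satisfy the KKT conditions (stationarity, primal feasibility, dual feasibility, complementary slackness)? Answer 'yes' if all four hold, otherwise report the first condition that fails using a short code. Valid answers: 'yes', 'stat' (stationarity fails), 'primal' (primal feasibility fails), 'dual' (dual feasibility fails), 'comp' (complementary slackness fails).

Gradient of f: grad f(x) = Q x + c = (1, 1)
Constraint values g_i(x) = a_i^T x - b_i:
  g_1((3, -1)) = 0
Stationarity residual: grad f(x) + sum_i lambda_i a_i = (1, 1)
  -> stationarity FAILS
Primal feasibility (all g_i <= 0): OK
Dual feasibility (all lambda_i >= 0): OK
Complementary slackness (lambda_i * g_i(x) = 0 for all i): OK

Verdict: the first failing condition is stationarity -> stat.

stat


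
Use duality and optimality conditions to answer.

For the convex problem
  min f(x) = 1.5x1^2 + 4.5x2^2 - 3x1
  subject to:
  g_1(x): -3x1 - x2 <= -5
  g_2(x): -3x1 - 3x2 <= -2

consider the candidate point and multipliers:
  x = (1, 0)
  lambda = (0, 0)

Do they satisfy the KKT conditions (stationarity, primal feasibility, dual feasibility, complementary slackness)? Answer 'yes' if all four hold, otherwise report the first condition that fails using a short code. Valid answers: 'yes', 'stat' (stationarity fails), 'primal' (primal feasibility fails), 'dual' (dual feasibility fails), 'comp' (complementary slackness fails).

Gradient of f: grad f(x) = Q x + c = (0, 0)
Constraint values g_i(x) = a_i^T x - b_i:
  g_1((1, 0)) = 2
  g_2((1, 0)) = -1
Stationarity residual: grad f(x) + sum_i lambda_i a_i = (0, 0)
  -> stationarity OK
Primal feasibility (all g_i <= 0): FAILS
Dual feasibility (all lambda_i >= 0): OK
Complementary slackness (lambda_i * g_i(x) = 0 for all i): OK

Verdict: the first failing condition is primal_feasibility -> primal.

primal


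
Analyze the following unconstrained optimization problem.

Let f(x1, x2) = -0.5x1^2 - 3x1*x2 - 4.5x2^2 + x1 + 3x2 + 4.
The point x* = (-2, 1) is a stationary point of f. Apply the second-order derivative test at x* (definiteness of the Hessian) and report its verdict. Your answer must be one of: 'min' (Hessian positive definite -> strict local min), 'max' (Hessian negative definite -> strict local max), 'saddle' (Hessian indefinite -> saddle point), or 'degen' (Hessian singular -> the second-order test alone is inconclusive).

Compute the Hessian H = grad^2 f:
  H = [[-1, -3], [-3, -9]]
Verify stationarity: grad f(x*) = H x* + g = (0, 0).
Eigenvalues of H: -10, 0.
H has a zero eigenvalue (singular; negative semidefinite but not definite), so H is neither positive definite, negative definite, nor indefinite. The second-order test alone is inconclusive -> degen.
(Indeed, f is constant along the null direction of H through x*, so x* is not a strict local extremum.)

degen


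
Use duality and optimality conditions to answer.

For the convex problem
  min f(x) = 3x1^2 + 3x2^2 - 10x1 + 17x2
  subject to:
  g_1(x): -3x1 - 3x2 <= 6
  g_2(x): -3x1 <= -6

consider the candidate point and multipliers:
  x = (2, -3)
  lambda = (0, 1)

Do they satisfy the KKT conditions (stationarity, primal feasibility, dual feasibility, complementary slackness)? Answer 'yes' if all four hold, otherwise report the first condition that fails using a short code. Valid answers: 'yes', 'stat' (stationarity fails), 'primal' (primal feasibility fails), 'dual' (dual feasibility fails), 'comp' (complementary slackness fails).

Gradient of f: grad f(x) = Q x + c = (2, -1)
Constraint values g_i(x) = a_i^T x - b_i:
  g_1((2, -3)) = -3
  g_2((2, -3)) = 0
Stationarity residual: grad f(x) + sum_i lambda_i a_i = (-1, -1)
  -> stationarity FAILS
Primal feasibility (all g_i <= 0): OK
Dual feasibility (all lambda_i >= 0): OK
Complementary slackness (lambda_i * g_i(x) = 0 for all i): OK

Verdict: the first failing condition is stationarity -> stat.

stat


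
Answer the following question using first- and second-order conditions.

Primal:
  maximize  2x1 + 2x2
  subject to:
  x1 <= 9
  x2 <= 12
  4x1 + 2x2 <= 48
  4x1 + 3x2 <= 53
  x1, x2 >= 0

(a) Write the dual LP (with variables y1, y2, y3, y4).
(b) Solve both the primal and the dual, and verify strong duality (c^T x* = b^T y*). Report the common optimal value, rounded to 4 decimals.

The standard primal-dual pair for 'max c^T x s.t. A x <= b, x >= 0' is:
  Dual:  min b^T y  s.t.  A^T y >= c,  y >= 0.

So the dual LP is:
  minimize  9y1 + 12y2 + 48y3 + 53y4
  subject to:
    y1 + 4y3 + 4y4 >= 2
    y2 + 2y3 + 3y4 >= 2
    y1, y2, y3, y4 >= 0

Solving the primal: x* = (4.25, 12).
  primal value c^T x* = 32.5.
Solving the dual: y* = (0, 0.5, 0, 0.5).
  dual value b^T y* = 32.5.
Strong duality: c^T x* = b^T y*. Confirmed.

32.5


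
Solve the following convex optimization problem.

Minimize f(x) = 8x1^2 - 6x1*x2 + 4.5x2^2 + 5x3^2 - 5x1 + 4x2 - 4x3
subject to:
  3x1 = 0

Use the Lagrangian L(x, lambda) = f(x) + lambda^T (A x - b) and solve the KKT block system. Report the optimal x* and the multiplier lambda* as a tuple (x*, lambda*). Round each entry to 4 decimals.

Form the Lagrangian:
  L(x, lambda) = (1/2) x^T Q x + c^T x + lambda^T (A x - b)
Stationarity (grad_x L = 0): Q x + c + A^T lambda = 0.
Primal feasibility: A x = b.

This gives the KKT block system:
  [ Q   A^T ] [ x     ]   [-c ]
  [ A    0  ] [ lambda ] = [ b ]

Solving the linear system:
  x*      = (0, -0.4444, 0.4)
  lambda* = (0.7778)
  f(x*)   = -1.6889

x* = (0, -0.4444, 0.4), lambda* = (0.7778)


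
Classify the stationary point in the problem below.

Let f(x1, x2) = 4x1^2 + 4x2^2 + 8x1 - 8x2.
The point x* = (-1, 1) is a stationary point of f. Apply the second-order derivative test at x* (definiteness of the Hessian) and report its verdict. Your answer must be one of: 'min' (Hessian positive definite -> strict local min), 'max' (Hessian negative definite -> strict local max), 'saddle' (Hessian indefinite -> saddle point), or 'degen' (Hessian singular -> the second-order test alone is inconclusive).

Compute the Hessian H = grad^2 f:
  H = [[8, 0], [0, 8]]
Verify stationarity: grad f(x*) = H x* + g = (0, 0).
Eigenvalues of H: 8, 8.
Both eigenvalues > 0, so H is positive definite -> x* is a strict local min.

min


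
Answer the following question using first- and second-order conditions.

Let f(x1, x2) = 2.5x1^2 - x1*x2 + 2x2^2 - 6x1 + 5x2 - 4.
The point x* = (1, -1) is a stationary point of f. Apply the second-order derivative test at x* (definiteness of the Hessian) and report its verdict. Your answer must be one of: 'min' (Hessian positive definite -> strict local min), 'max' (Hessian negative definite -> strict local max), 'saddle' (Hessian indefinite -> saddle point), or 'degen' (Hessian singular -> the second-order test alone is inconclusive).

Compute the Hessian H = grad^2 f:
  H = [[5, -1], [-1, 4]]
Verify stationarity: grad f(x*) = H x* + g = (0, 0).
Eigenvalues of H: 3.382, 5.618.
Both eigenvalues > 0, so H is positive definite -> x* is a strict local min.

min


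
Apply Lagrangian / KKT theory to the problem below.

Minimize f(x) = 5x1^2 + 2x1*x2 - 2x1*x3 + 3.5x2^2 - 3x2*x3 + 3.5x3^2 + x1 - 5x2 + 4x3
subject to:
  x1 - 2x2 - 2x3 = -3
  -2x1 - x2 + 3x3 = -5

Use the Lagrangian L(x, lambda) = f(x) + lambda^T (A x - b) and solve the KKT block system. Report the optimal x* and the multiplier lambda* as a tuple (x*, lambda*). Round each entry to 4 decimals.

Form the Lagrangian:
  L(x, lambda) = (1/2) x^T Q x + c^T x + lambda^T (A x - b)
Stationarity (grad_x L = 0): Q x + c + A^T lambda = 0.
Primal feasibility: A x = b.

This gives the KKT block system:
  [ Q   A^T ] [ x     ]   [-c ]
  [ A    0  ] [ lambda ] = [ b ]

Solving the linear system:
  x*      = (0.0061, 2.3742, -0.8712)
  lambda* = (4.1879, 5.8697)
  f(x*)   = 13.2811

x* = (0.0061, 2.3742, -0.8712), lambda* = (4.1879, 5.8697)


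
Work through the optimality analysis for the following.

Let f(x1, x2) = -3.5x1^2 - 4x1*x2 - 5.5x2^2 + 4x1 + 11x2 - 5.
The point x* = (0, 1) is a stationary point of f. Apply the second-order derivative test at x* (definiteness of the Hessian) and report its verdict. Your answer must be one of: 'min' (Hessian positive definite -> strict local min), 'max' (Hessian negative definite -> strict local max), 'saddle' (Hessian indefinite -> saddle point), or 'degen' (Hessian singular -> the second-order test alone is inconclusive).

Compute the Hessian H = grad^2 f:
  H = [[-7, -4], [-4, -11]]
Verify stationarity: grad f(x*) = H x* + g = (0, 0).
Eigenvalues of H: -13.4721, -4.5279.
Both eigenvalues < 0, so H is negative definite -> x* is a strict local max.

max


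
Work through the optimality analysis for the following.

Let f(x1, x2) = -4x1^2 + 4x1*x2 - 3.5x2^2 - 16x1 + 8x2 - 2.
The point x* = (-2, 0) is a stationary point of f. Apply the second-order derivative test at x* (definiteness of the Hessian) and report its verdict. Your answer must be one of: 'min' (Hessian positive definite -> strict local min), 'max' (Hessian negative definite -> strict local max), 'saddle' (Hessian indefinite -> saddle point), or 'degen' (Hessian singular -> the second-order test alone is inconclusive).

Compute the Hessian H = grad^2 f:
  H = [[-8, 4], [4, -7]]
Verify stationarity: grad f(x*) = H x* + g = (0, 0).
Eigenvalues of H: -11.5311, -3.4689.
Both eigenvalues < 0, so H is negative definite -> x* is a strict local max.

max


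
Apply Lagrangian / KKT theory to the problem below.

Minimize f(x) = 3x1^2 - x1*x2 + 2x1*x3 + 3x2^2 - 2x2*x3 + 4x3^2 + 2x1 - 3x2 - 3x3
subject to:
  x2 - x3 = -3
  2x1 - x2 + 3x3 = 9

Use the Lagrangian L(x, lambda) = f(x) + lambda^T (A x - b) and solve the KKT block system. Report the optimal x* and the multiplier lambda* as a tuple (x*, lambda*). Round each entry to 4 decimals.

Form the Lagrangian:
  L(x, lambda) = (1/2) x^T Q x + c^T x + lambda^T (A x - b)
Stationarity (grad_x L = 0): Q x + c + A^T lambda = 0.
Primal feasibility: A x = b.

This gives the KKT block system:
  [ Q   A^T ] [ x     ]   [-c ]
  [ A    0  ] [ lambda ] = [ b ]

Solving the linear system:
  x*      = (0.2857, -0.2857, 2.7143)
  lambda* = (5.7143, -4.7143)
  f(x*)   = 26.4286

x* = (0.2857, -0.2857, 2.7143), lambda* = (5.7143, -4.7143)


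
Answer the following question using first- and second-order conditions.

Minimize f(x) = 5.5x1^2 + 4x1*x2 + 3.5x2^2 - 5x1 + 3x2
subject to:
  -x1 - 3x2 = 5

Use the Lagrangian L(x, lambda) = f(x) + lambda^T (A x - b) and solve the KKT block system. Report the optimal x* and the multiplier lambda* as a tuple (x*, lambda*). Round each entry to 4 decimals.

Form the Lagrangian:
  L(x, lambda) = (1/2) x^T Q x + c^T x + lambda^T (A x - b)
Stationarity (grad_x L = 0): Q x + c + A^T lambda = 0.
Primal feasibility: A x = b.

This gives the KKT block system:
  [ Q   A^T ] [ x     ]   [-c ]
  [ A    0  ] [ lambda ] = [ b ]

Solving the linear system:
  x*      = (0.9634, -1.9878)
  lambda* = (-2.3537)
  f(x*)   = 0.4939

x* = (0.9634, -1.9878), lambda* = (-2.3537)


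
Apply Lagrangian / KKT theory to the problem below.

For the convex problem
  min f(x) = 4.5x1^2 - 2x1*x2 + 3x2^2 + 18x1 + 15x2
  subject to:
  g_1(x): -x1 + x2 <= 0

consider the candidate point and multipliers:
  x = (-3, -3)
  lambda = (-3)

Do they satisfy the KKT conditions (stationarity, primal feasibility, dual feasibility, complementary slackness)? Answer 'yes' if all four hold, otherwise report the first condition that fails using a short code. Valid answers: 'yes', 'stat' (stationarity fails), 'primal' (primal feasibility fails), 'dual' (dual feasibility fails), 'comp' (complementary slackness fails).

Gradient of f: grad f(x) = Q x + c = (-3, 3)
Constraint values g_i(x) = a_i^T x - b_i:
  g_1((-3, -3)) = 0
Stationarity residual: grad f(x) + sum_i lambda_i a_i = (0, 0)
  -> stationarity OK
Primal feasibility (all g_i <= 0): OK
Dual feasibility (all lambda_i >= 0): FAILS
Complementary slackness (lambda_i * g_i(x) = 0 for all i): OK

Verdict: the first failing condition is dual_feasibility -> dual.

dual
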